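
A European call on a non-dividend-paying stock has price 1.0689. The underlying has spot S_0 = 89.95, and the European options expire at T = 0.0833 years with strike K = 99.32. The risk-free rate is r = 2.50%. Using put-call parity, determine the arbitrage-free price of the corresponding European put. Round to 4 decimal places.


Put-call parity: C - P = S_0 * exp(-qT) - K * exp(-rT).
S_0 * exp(-qT) = 89.9500 * 1.00000000 = 89.95000000
K * exp(-rT) = 99.3200 * 0.99791967 = 99.11338132
P = C - S*exp(-qT) + K*exp(-rT)
P = 1.0689 - 89.95000000 + 99.11338132 = 10.2323

Answer: Put price = 10.2323


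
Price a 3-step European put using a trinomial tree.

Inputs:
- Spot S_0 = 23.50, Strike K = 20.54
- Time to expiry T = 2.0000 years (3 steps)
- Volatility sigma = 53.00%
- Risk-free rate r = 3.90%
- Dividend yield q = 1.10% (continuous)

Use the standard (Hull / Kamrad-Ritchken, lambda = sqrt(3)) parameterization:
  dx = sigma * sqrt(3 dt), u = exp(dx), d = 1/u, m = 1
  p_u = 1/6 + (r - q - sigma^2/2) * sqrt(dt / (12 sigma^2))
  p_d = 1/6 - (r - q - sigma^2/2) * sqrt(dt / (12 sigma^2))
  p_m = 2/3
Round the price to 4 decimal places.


Answer: Price = V(0,0) = 4.1624

Derivation:
dt = T/N = 0.666667; dx = sigma*sqrt(3*dt) = 0.749533
u = exp(dx) = 2.116012; d = 1/u = 0.472587
p_u = 0.116658, p_m = 0.666667, p_d = 0.216676
Discount per step: exp(-r*dt) = 0.974335
Stock lattice S(k, j) with j the centered position index:
  k=0: S(0,+0) = 23.5000
  k=1: S(1,-1) = 11.1058; S(1,+0) = 23.5000; S(1,+1) = 49.7263
  k=2: S(2,-2) = 5.2485; S(2,-1) = 11.1058; S(2,+0) = 23.5000; S(2,+1) = 49.7263; S(2,+2) = 105.2214
  k=3: S(3,-3) = 2.4804; S(3,-2) = 5.2485; S(3,-1) = 11.1058; S(3,+0) = 23.5000; S(3,+1) = 49.7263; S(3,+2) = 105.2214; S(3,+3) = 222.6498
Terminal payoffs V(N, j) = max(K - S_T, 0):
  V(3,-3) = 18.059647; V(3,-2) = 15.291543; V(3,-1) = 9.434203; V(3,+0) = 0.000000; V(3,+1) = 0.000000; V(3,+2) = 0.000000; V(3,+3) = 0.000000
Backward induction: V(k, j) = exp(-r*dt) * [p_u * V(k+1, j+1) + p_m * V(k+1, j) + p_d * V(k+1, j-1)]
  V(2,-2) = exp(-r*dt) * [p_u*9.434203 + p_m*15.291543 + p_d*18.059647] = 14.817707
  V(2,-1) = exp(-r*dt) * [p_u*0.000000 + p_m*9.434203 + p_d*15.291543] = 9.356318
  V(2,+0) = exp(-r*dt) * [p_u*0.000000 + p_m*0.000000 + p_d*9.434203] = 1.991698
  V(2,+1) = exp(-r*dt) * [p_u*0.000000 + p_m*0.000000 + p_d*0.000000] = 0.000000
  V(2,+2) = exp(-r*dt) * [p_u*0.000000 + p_m*0.000000 + p_d*0.000000] = 0.000000
  V(1,-1) = exp(-r*dt) * [p_u*1.991698 + p_m*9.356318 + p_d*14.817707] = 9.432078
  V(1,+0) = exp(-r*dt) * [p_u*0.000000 + p_m*1.991698 + p_d*9.356318] = 3.268976
  V(1,+1) = exp(-r*dt) * [p_u*0.000000 + p_m*0.000000 + p_d*1.991698] = 0.420477
  V(0,+0) = exp(-r*dt) * [p_u*0.420477 + p_m*3.268976 + p_d*9.432078] = 4.162428


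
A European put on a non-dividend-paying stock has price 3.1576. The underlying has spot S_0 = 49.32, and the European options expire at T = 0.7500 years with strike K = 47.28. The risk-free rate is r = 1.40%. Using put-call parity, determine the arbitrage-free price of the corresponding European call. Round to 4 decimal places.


Put-call parity: C - P = S_0 * exp(-qT) - K * exp(-rT).
S_0 * exp(-qT) = 49.3200 * 1.00000000 = 49.32000000
K * exp(-rT) = 47.2800 * 0.98955493 = 46.78615721
C = P + S*exp(-qT) - K*exp(-rT)
C = 3.1576 + 49.32000000 - 46.78615721 = 5.6914

Answer: Call price = 5.6914


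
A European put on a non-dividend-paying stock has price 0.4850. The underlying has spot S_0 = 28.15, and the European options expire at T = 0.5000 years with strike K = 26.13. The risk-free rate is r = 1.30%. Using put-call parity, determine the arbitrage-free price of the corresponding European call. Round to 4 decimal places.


Answer: Call price = 2.6743

Derivation:
Put-call parity: C - P = S_0 * exp(-qT) - K * exp(-rT).
S_0 * exp(-qT) = 28.1500 * 1.00000000 = 28.15000000
K * exp(-rT) = 26.1300 * 0.99352108 = 25.96070580
C = P + S*exp(-qT) - K*exp(-rT)
C = 0.4850 + 28.15000000 - 25.96070580 = 2.6743


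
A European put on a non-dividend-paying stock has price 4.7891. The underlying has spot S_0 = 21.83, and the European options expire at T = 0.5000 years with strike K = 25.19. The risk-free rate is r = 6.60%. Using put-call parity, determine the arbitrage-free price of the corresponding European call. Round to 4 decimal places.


Put-call parity: C - P = S_0 * exp(-qT) - K * exp(-rT).
S_0 * exp(-qT) = 21.8300 * 1.00000000 = 21.83000000
K * exp(-rT) = 25.1900 * 0.96753856 = 24.37229632
C = P + S*exp(-qT) - K*exp(-rT)
C = 4.7891 + 21.83000000 - 24.37229632 = 2.2468

Answer: Call price = 2.2468


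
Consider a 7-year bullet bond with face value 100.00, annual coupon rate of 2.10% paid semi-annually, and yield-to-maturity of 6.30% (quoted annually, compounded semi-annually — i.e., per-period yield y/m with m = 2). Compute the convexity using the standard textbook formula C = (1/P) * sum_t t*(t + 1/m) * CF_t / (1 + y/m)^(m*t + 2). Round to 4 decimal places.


Coupon per period c = face * coupon_rate / m = 1.050000
Periods per year m = 2; per-period yield y/m = 0.031500
Number of cashflows N = 14
Cashflows (t years, CF_t, discount factor 1/(1+y/m)^(m*t), PV):
  t = 0.5000: CF_t = 1.050000, DF = 0.969462, PV = 1.017935
  t = 1.0000: CF_t = 1.050000, DF = 0.939856, PV = 0.986849
  t = 1.5000: CF_t = 1.050000, DF = 0.911155, PV = 0.956713
  t = 2.0000: CF_t = 1.050000, DF = 0.883330, PV = 0.927497
  t = 2.5000: CF_t = 1.050000, DF = 0.856355, PV = 0.899173
  t = 3.0000: CF_t = 1.050000, DF = 0.830204, PV = 0.871714
  t = 3.5000: CF_t = 1.050000, DF = 0.804851, PV = 0.845093
  t = 4.0000: CF_t = 1.050000, DF = 0.780272, PV = 0.819286
  t = 4.5000: CF_t = 1.050000, DF = 0.756444, PV = 0.794266
  t = 5.0000: CF_t = 1.050000, DF = 0.733344, PV = 0.770011
  t = 5.5000: CF_t = 1.050000, DF = 0.710949, PV = 0.746496
  t = 6.0000: CF_t = 1.050000, DF = 0.689238, PV = 0.723700
  t = 6.5000: CF_t = 1.050000, DF = 0.668190, PV = 0.701600
  t = 7.0000: CF_t = 101.050000, DF = 0.647785, PV = 65.458653
Price P = sum_t PV_t = 76.518986
Convexity numerator sum_t t*(t + 1/m) * CF_t / (1+y/m)^(m*t + 2):
  t = 0.5000: term = 0.478356
  t = 1.0000: term = 1.391245
  t = 1.5000: term = 2.697518
  t = 2.0000: term = 4.358569
  t = 2.5000: term = 6.338200
  t = 3.0000: term = 8.602501
  t = 3.5000: term = 11.119730
  t = 4.0000: term = 13.860199
  t = 4.5000: term = 16.796170
  t = 5.0000: term = 19.901747
  t = 5.5000: term = 23.152784
  t = 6.0000: term = 26.526787
  t = 6.5000: term = 30.002829
  t = 7.0000: term = 3229.891282
Convexity = (1/P) * sum = 3395.117919 / 76.518986 = 44.369615

Answer: Convexity = 44.3696


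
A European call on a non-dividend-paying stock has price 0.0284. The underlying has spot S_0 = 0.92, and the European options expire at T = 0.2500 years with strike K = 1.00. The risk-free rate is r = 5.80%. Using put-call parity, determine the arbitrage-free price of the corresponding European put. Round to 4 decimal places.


Answer: Put price = 0.0940

Derivation:
Put-call parity: C - P = S_0 * exp(-qT) - K * exp(-rT).
S_0 * exp(-qT) = 0.9200 * 1.00000000 = 0.92000000
K * exp(-rT) = 1.0000 * 0.98560462 = 0.98560462
P = C - S*exp(-qT) + K*exp(-rT)
P = 0.0284 - 0.92000000 + 0.98560462 = 0.0940


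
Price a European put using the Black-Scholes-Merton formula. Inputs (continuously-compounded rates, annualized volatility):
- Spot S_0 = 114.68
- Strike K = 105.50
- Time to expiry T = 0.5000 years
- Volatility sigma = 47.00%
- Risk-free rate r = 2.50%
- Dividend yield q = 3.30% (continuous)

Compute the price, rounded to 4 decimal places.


Answer: Price = 10.4152

Derivation:
d1 = (ln(S/K) + (r - q + 0.5*sigma^2) * T) / (sigma * sqrt(T)) = 0.40518629
d2 = d1 - sigma * sqrt(T) = 0.07284610
exp(-rT) = 0.98757780; exp(-qT) = 0.98363538
P = K * exp(-rT) * N(-d2) - S_0 * exp(-qT) * N(-d1)
N(-d1) = 0.34267029; N(-d2) = 0.47096429
P = 105.5000 * 0.98757780 * 0.47096429 - 114.6800 * 0.98363538 * 0.34267029 = 10.4152


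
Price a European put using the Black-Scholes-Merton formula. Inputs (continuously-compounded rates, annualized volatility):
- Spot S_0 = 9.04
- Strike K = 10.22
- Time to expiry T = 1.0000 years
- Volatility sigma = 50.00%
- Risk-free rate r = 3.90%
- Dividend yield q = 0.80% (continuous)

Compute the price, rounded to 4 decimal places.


Answer: Price = 2.3164

Derivation:
d1 = (ln(S/K) + (r - q + 0.5*sigma^2) * T) / (sigma * sqrt(T)) = 0.06662518
d2 = d1 - sigma * sqrt(T) = -0.43337482
exp(-rT) = 0.96175071; exp(-qT) = 0.99203191
P = K * exp(-rT) * N(-d2) - S_0 * exp(-qT) * N(-d1)
N(-d1) = 0.47344005; N(-d2) = 0.66762876
P = 10.2200 * 0.96175071 * 0.66762876 - 9.0400 * 0.99203191 * 0.47344005 = 2.3164


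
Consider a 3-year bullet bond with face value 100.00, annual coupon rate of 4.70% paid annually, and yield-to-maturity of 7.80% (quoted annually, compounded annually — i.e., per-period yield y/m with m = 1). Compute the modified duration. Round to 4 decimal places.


Answer: Modified duration = 2.6542

Derivation:
Coupon per period c = face * coupon_rate / m = 4.700000
Periods per year m = 1; per-period yield y/m = 0.078000
Number of cashflows N = 3
Cashflows (t years, CF_t, discount factor 1/(1+y/m)^(m*t), PV):
  t = 1.0000: CF_t = 4.700000, DF = 0.927644, PV = 4.359926
  t = 2.0000: CF_t = 4.700000, DF = 0.860523, PV = 4.044458
  t = 3.0000: CF_t = 104.700000, DF = 0.798259, PV = 83.577697
Price P = sum_t PV_t = 91.982081
First compute Macaulay numerator sum_t t * PV_t:
  t * PV_t at t = 1.0000: 4.359926
  t * PV_t at t = 2.0000: 8.088916
  t * PV_t at t = 3.0000: 250.733091
Macaulay duration D = 263.181932 / 91.982081 = 2.861230
Modified duration = D / (1 + y/m) = 2.861230 / (1 + 0.078000) = 2.654203


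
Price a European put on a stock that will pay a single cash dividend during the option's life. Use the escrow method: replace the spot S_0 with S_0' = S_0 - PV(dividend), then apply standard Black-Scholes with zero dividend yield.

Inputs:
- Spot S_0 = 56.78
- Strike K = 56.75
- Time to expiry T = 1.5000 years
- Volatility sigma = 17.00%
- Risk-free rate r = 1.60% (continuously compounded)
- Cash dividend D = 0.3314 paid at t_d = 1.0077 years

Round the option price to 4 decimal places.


PV(D) = D * exp(-r * t_d) = 0.3314 * 0.98400608 = 0.32609962
S_0' = S_0 - PV(D) = 56.7800 - 0.32609962 = 56.45390038
d1 = (ln(S_0'/K) + (r + sigma^2/2)*T) / (sigma*sqrt(T)) = 0.19424803
d2 = d1 - sigma*sqrt(T) = -0.01395860
exp(-rT) = 0.97628571
N(-d1) = 0.42299084; N(-d2) = 0.50556850
P = K * exp(-rT) * N(-d2) - S_0' * N(-d1) = 56.7500 * 0.97628571 * 0.50556850 - 56.45390038 * 0.42299084 = 4.1311

Answer: Price = 4.1311


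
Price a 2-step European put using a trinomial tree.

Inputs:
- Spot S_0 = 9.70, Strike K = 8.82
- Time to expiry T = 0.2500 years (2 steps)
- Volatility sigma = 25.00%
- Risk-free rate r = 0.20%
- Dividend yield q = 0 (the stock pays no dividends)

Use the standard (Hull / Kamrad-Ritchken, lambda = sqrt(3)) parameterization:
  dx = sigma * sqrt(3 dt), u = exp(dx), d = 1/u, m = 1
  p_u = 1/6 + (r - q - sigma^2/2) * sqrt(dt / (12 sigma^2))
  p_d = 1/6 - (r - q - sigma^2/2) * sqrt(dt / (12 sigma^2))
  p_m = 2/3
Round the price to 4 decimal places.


dt = T/N = 0.125000; dx = sigma*sqrt(3*dt) = 0.153093
u = exp(dx) = 1.165433; d = 1/u = 0.858050
p_u = 0.154725, p_m = 0.666667, p_d = 0.178608
Discount per step: exp(-r*dt) = 0.999750
Stock lattice S(k, j) with j the centered position index:
  k=0: S(0,+0) = 9.7000
  k=1: S(1,-1) = 8.3231; S(1,+0) = 9.7000; S(1,+1) = 11.3047
  k=2: S(2,-2) = 7.1416; S(2,-1) = 8.3231; S(2,+0) = 9.7000; S(2,+1) = 11.3047; S(2,+2) = 13.1749
Terminal payoffs V(N, j) = max(K - S_T, 0):
  V(2,-2) = 1.678380; V(2,-1) = 0.496917; V(2,+0) = 0.000000; V(2,+1) = 0.000000; V(2,+2) = 0.000000
Backward induction: V(k, j) = exp(-r*dt) * [p_u * V(k+1, j+1) + p_m * V(k+1, j) + p_d * V(k+1, j-1)]
  V(1,-1) = exp(-r*dt) * [p_u*0.000000 + p_m*0.496917 + p_d*1.678380] = 0.630892
  V(1,+0) = exp(-r*dt) * [p_u*0.000000 + p_m*0.000000 + p_d*0.496917] = 0.088731
  V(1,+1) = exp(-r*dt) * [p_u*0.000000 + p_m*0.000000 + p_d*0.000000] = 0.000000
  V(0,+0) = exp(-r*dt) * [p_u*0.000000 + p_m*0.088731 + p_d*0.630892] = 0.171793

Answer: Price = V(0,0) = 0.1718


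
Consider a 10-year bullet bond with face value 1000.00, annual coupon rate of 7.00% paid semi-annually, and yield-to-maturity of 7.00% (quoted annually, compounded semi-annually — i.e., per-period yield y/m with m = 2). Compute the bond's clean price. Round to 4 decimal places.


Answer: Price = 1000.0000

Derivation:
Coupon per period c = face * coupon_rate / m = 35.000000
Periods per year m = 2; per-period yield y/m = 0.035000
Number of cashflows N = 20
Cashflows (t years, CF_t, discount factor 1/(1+y/m)^(m*t), PV):
  t = 0.5000: CF_t = 35.000000, DF = 0.966184, PV = 33.816425
  t = 1.0000: CF_t = 35.000000, DF = 0.933511, PV = 32.672875
  t = 1.5000: CF_t = 35.000000, DF = 0.901943, PV = 31.567995
  t = 2.0000: CF_t = 35.000000, DF = 0.871442, PV = 30.500478
  t = 2.5000: CF_t = 35.000000, DF = 0.841973, PV = 29.469061
  t = 3.0000: CF_t = 35.000000, DF = 0.813501, PV = 28.472523
  t = 3.5000: CF_t = 35.000000, DF = 0.785991, PV = 27.509684
  t = 4.0000: CF_t = 35.000000, DF = 0.759412, PV = 26.579404
  t = 4.5000: CF_t = 35.000000, DF = 0.733731, PV = 25.680584
  t = 5.0000: CF_t = 35.000000, DF = 0.708919, PV = 24.812158
  t = 5.5000: CF_t = 35.000000, DF = 0.684946, PV = 23.973100
  t = 6.0000: CF_t = 35.000000, DF = 0.661783, PV = 23.162415
  t = 6.5000: CF_t = 35.000000, DF = 0.639404, PV = 22.379145
  t = 7.0000: CF_t = 35.000000, DF = 0.617782, PV = 21.622363
  t = 7.5000: CF_t = 35.000000, DF = 0.596891, PV = 20.891172
  t = 8.0000: CF_t = 35.000000, DF = 0.576706, PV = 20.184707
  t = 8.5000: CF_t = 35.000000, DF = 0.557204, PV = 19.502132
  t = 9.0000: CF_t = 35.000000, DF = 0.538361, PV = 18.842640
  t = 9.5000: CF_t = 35.000000, DF = 0.520156, PV = 18.205449
  t = 10.0000: CF_t = 1035.000000, DF = 0.502566, PV = 520.155690
Price P = sum_t PV_t = 1000.000000


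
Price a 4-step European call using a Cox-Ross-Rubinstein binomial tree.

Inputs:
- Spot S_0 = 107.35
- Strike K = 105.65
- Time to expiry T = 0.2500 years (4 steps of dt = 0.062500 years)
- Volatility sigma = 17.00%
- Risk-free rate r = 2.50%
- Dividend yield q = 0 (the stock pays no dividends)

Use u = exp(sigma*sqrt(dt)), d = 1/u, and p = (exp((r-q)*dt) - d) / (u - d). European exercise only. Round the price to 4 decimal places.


Answer: Price = V(0,0) = 4.9347

Derivation:
dt = T/N = 0.062500
u = exp(sigma*sqrt(dt)) = 1.043416; d = 1/u = 0.958390
p = (exp((r-q)*dt) - d) / (u - d) = 0.507768
Discount per step: exp(-r*dt) = 0.998439
Stock lattice S(k, i) with i counting down-moves:
  k=0: S(0,0) = 107.3500
  k=1: S(1,0) = 112.0107; S(1,1) = 102.8832
  k=2: S(2,0) = 116.8738; S(2,1) = 107.3500; S(2,2) = 98.6023
  k=3: S(3,0) = 121.9480; S(3,1) = 112.0107; S(3,2) = 102.8832; S(3,3) = 94.4995
  k=4: S(4,0) = 127.2425; S(4,1) = 116.8738; S(4,2) = 107.3500; S(4,3) = 98.6023; S(4,4) = 90.5674
Terminal payoffs V(N, i) = max(S_T - K, 0):
  V(4,0) = 21.592476; V(4,1) = 11.223777; V(4,2) = 1.700000; V(4,3) = 0.000000; V(4,4) = 0.000000
Backward induction: V(k, i) = exp(-r*dt) * [p * V(k+1, i) + (1-p) * V(k+1, i+1)].
  V(3,0) = exp(-r*dt) * [p*21.592476 + (1-p)*11.223777] = 16.462925
  V(3,1) = exp(-r*dt) * [p*11.223777 + (1-p)*1.700000] = 6.525663
  V(3,2) = exp(-r*dt) * [p*1.700000 + (1-p)*0.000000] = 0.861858
  V(3,3) = exp(-r*dt) * [p*0.000000 + (1-p)*0.000000] = 0.000000
  V(2,0) = exp(-r*dt) * [p*16.462925 + (1-p)*6.525663] = 11.553418
  V(2,1) = exp(-r*dt) * [p*6.525663 + (1-p)*0.861858] = 3.731920
  V(2,2) = exp(-r*dt) * [p*0.861858 + (1-p)*0.000000] = 0.436940
  V(1,0) = exp(-r*dt) * [p*11.553418 + (1-p)*3.731920] = 7.691397
  V(1,1) = exp(-r*dt) * [p*3.731920 + (1-p)*0.436940] = 2.106730
  V(0,0) = exp(-r*dt) * [p*7.691397 + (1-p)*2.106730] = 4.934728


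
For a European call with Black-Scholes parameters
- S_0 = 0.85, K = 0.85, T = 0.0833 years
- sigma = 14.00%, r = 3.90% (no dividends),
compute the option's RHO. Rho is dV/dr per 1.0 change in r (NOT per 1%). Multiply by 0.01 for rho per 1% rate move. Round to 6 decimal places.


Answer: Rho = 0.036982

Derivation:
d1 = 0.1006037773; d2 = 0.0601973421
phi(d1) = 0.3969285088; exp(-qT) = 1.0000000000; exp(-rT) = 0.9967565713
N(d2) = 0.5240007687
Rho = K*T*exp(-rT)*N(d2) = 0.8500 * 0.0833 * 0.9967565713 * 0.5240007687 = 0.036982


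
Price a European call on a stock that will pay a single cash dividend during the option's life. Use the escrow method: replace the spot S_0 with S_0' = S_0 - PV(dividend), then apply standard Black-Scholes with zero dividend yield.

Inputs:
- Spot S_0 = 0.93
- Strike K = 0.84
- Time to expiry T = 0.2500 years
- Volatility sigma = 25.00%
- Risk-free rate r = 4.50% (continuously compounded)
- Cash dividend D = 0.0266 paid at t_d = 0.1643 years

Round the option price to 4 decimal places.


PV(D) = D * exp(-r * t_d) = 0.0266 * 0.99263376 = 0.02640406
S_0' = S_0 - PV(D) = 0.9300 - 0.02640406 = 0.90359594
d1 = (ln(S_0'/K) + (r + sigma^2/2)*T) / (sigma*sqrt(T)) = 0.73634321
d2 = d1 - sigma*sqrt(T) = 0.61134321
exp(-rT) = 0.98881304
N(d1) = 0.76923907; N(d2) = 0.72951381
C = S_0' * N(d1) - K * exp(-rT) * N(d2) = 0.90359594 * 0.76923907 - 0.8400 * 0.98881304 * 0.72951381 = 0.0891

Answer: Price = 0.0891


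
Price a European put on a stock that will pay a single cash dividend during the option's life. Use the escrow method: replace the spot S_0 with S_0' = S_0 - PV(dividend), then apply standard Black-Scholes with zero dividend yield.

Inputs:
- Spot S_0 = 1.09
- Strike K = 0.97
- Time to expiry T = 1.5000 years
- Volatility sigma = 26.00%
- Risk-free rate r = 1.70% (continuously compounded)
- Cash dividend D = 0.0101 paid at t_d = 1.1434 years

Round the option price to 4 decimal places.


PV(D) = D * exp(-r * t_d) = 0.0101 * 0.98074990 = 0.00990557
S_0' = S_0 - PV(D) = 1.0900 - 0.00990557 = 1.08009443
d1 = (ln(S_0'/K) + (r + sigma^2/2)*T) / (sigma*sqrt(T)) = 0.57691034
d2 = d1 - sigma*sqrt(T) = 0.25847668
exp(-rT) = 0.97482238
N(-d1) = 0.28200001; N(-d2) = 0.39801952
P = K * exp(-rT) * N(-d2) - S_0' * N(-d1) = 0.9700 * 0.97482238 * 0.39801952 - 1.08009443 * 0.28200001 = 0.0718

Answer: Price = 0.0718


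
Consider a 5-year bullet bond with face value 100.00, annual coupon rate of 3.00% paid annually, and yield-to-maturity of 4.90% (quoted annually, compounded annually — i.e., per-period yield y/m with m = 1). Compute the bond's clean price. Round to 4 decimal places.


Coupon per period c = face * coupon_rate / m = 3.000000
Periods per year m = 1; per-period yield y/m = 0.049000
Number of cashflows N = 5
Cashflows (t years, CF_t, discount factor 1/(1+y/m)^(m*t), PV):
  t = 1.0000: CF_t = 3.000000, DF = 0.953289, PV = 2.859867
  t = 2.0000: CF_t = 3.000000, DF = 0.908760, PV = 2.726279
  t = 3.0000: CF_t = 3.000000, DF = 0.866310, PV = 2.598931
  t = 4.0000: CF_t = 3.000000, DF = 0.825844, PV = 2.477532
  t = 5.0000: CF_t = 103.000000, DF = 0.787268, PV = 81.088597
Price P = sum_t PV_t = 91.751205

Answer: Price = 91.7512


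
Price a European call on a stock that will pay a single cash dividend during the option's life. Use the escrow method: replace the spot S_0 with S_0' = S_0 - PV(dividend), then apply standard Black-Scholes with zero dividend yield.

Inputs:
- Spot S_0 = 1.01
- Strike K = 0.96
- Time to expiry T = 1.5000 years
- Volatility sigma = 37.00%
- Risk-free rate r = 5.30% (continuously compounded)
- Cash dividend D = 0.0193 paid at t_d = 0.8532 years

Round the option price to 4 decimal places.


Answer: Price = 0.2258

Derivation:
PV(D) = D * exp(-r * t_d) = 0.0193 * 0.95578757 = 0.01844670
S_0' = S_0 - PV(D) = 1.0100 - 0.01844670 = 0.99155330
d1 = (ln(S_0'/K) + (r + sigma^2/2)*T) / (sigma*sqrt(T)) = 0.47337916
d2 = d1 - sigma*sqrt(T) = 0.02022356
exp(-rT) = 0.92357802
N(d1) = 0.68202865; N(d2) = 0.50806748
C = S_0' * N(d1) - K * exp(-rT) * N(d2) = 0.99155330 * 0.68202865 - 0.9600 * 0.92357802 * 0.50806748 = 0.2258


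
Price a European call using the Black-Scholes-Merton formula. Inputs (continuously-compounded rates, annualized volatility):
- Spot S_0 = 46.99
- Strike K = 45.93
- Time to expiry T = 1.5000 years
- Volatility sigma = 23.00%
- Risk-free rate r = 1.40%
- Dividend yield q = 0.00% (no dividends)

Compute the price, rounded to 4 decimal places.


d1 = (ln(S/K) + (r - q + 0.5*sigma^2) * T) / (sigma * sqrt(T)) = 0.29639293
d2 = d1 - sigma * sqrt(T) = 0.01470161
exp(-rT) = 0.97921896; exp(-qT) = 1.00000000
C = S_0 * exp(-qT) * N(d1) - K * exp(-rT) * N(d2)
N(d1) = 0.61653499; N(d2) = 0.50586488
C = 46.9900 * 1.00000000 * 0.61653499 - 45.9300 * 0.97921896 * 0.50586488 = 6.2194

Answer: Price = 6.2194


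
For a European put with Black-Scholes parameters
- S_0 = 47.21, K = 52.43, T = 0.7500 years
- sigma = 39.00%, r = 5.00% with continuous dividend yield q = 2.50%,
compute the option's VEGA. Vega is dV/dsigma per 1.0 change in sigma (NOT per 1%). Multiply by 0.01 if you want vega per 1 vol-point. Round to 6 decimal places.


d1 = -0.0861161214; d2 = -0.4238660288
phi(d1) = 0.3974657443; exp(-qT) = 0.9814246877; exp(-rT) = 0.9631944177
Vega = S * exp(-qT) * phi(d1) * sqrt(T) = 47.2100 * 0.9814246877 * 0.3974657443 * 0.8660254038 = 15.948554

Answer: Vega = 15.948554


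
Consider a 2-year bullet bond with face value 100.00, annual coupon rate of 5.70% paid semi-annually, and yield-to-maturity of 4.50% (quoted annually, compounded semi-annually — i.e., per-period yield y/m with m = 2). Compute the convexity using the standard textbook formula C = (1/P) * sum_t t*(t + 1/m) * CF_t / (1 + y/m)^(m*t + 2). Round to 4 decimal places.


Coupon per period c = face * coupon_rate / m = 2.850000
Periods per year m = 2; per-period yield y/m = 0.022500
Number of cashflows N = 4
Cashflows (t years, CF_t, discount factor 1/(1+y/m)^(m*t), PV):
  t = 0.5000: CF_t = 2.850000, DF = 0.977995, PV = 2.787286
  t = 1.0000: CF_t = 2.850000, DF = 0.956474, PV = 2.725952
  t = 1.5000: CF_t = 2.850000, DF = 0.935427, PV = 2.665968
  t = 2.0000: CF_t = 102.850000, DF = 0.914843, PV = 94.091638
Price P = sum_t PV_t = 102.270844
Convexity numerator sum_t t*(t + 1/m) * CF_t / (1+y/m)^(m*t + 2):
  t = 0.5000: term = 1.332984
  t = 1.0000: term = 3.910955
  t = 1.5000: term = 7.649790
  t = 2.0000: term = 449.981232
Convexity = (1/P) * sum = 462.874961 / 102.270844 = 4.525972

Answer: Convexity = 4.5260


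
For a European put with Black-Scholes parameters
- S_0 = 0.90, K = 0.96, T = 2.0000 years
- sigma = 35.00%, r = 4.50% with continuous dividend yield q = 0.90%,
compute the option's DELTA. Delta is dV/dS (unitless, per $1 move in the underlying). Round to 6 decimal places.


Answer: Delta = -0.389372

Derivation:
d1 = 0.2625618371; d2 = -0.2324129097
phi(d1) = 0.3854252949; exp(-qT) = 0.9821610324; exp(-rT) = 0.9139311853
N(-d1) = 0.3964441589
Delta = -exp(-qT) * N(-d1) = -0.9821610324 * 0.3964441589 = -0.389372


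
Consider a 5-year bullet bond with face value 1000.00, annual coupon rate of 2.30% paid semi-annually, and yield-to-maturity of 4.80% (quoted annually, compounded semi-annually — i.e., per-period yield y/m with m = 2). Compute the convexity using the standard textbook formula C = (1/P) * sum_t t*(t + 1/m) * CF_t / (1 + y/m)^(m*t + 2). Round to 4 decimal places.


Coupon per period c = face * coupon_rate / m = 11.500000
Periods per year m = 2; per-period yield y/m = 0.024000
Number of cashflows N = 10
Cashflows (t years, CF_t, discount factor 1/(1+y/m)^(m*t), PV):
  t = 0.5000: CF_t = 11.500000, DF = 0.976562, PV = 11.230469
  t = 1.0000: CF_t = 11.500000, DF = 0.953674, PV = 10.967255
  t = 1.5000: CF_t = 11.500000, DF = 0.931323, PV = 10.710210
  t = 2.0000: CF_t = 11.500000, DF = 0.909495, PV = 10.459189
  t = 2.5000: CF_t = 11.500000, DF = 0.888178, PV = 10.214052
  t = 3.0000: CF_t = 11.500000, DF = 0.867362, PV = 9.974660
  t = 3.5000: CF_t = 11.500000, DF = 0.847033, PV = 9.740879
  t = 4.0000: CF_t = 11.500000, DF = 0.827181, PV = 9.512577
  t = 4.5000: CF_t = 11.500000, DF = 0.807794, PV = 9.289626
  t = 5.0000: CF_t = 1011.500000, DF = 0.788861, PV = 797.932806
Price P = sum_t PV_t = 890.031721
Convexity numerator sum_t t*(t + 1/m) * CF_t / (1+y/m)^(m*t + 2):
  t = 0.5000: term = 5.355105
  t = 1.0000: term = 15.688784
  t = 1.5000: term = 30.642155
  t = 2.0000: term = 49.873300
  t = 2.5000: term = 73.056592
  t = 3.0000: term = 99.882059
  t = 3.5000: term = 130.054764
  t = 4.0000: term = 163.294207
  t = 4.5000: term = 199.333749
  t = 5.0000: term = 20926.620631
Convexity = (1/P) * sum = 21693.801346 / 890.031721 = 24.374189

Answer: Convexity = 24.3742


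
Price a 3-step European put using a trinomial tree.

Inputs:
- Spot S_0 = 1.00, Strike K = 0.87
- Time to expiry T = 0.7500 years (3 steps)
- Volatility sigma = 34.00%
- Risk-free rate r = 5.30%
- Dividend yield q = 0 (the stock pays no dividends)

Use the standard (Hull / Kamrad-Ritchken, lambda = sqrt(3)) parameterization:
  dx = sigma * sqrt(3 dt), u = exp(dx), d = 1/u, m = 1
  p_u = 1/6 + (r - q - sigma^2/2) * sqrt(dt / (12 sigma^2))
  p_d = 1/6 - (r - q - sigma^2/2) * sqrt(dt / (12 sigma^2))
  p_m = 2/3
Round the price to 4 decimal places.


dt = T/N = 0.250000; dx = sigma*sqrt(3*dt) = 0.294449
u = exp(dx) = 1.342386; d = 1/u = 0.744942
p_u = 0.164629, p_m = 0.666667, p_d = 0.168704
Discount per step: exp(-r*dt) = 0.986837
Stock lattice S(k, j) with j the centered position index:
  k=0: S(0,+0) = 1.0000
  k=1: S(1,-1) = 0.7449; S(1,+0) = 1.0000; S(1,+1) = 1.3424
  k=2: S(2,-2) = 0.5549; S(2,-1) = 0.7449; S(2,+0) = 1.0000; S(2,+1) = 1.3424; S(2,+2) = 1.8020
  k=3: S(3,-3) = 0.4134; S(3,-2) = 0.5549; S(3,-1) = 0.7449; S(3,+0) = 1.0000; S(3,+1) = 1.3424; S(3,+2) = 1.8020; S(3,+3) = 2.4190
Terminal payoffs V(N, j) = max(K - S_T, 0):
  V(3,-3) = 0.456603; V(3,-2) = 0.315061; V(3,-1) = 0.125058; V(3,+0) = 0.000000; V(3,+1) = 0.000000; V(3,+2) = 0.000000; V(3,+3) = 0.000000
Backward induction: V(k, j) = exp(-r*dt) * [p_u * V(k+1, j+1) + p_m * V(k+1, j) + p_d * V(k+1, j-1)]
  V(2,-2) = exp(-r*dt) * [p_u*0.125058 + p_m*0.315061 + p_d*0.456603] = 0.303610
  V(2,-1) = exp(-r*dt) * [p_u*0.000000 + p_m*0.125058 + p_d*0.315061] = 0.134727
  V(2,+0) = exp(-r*dt) * [p_u*0.000000 + p_m*0.000000 + p_d*0.125058] = 0.020820
  V(2,+1) = exp(-r*dt) * [p_u*0.000000 + p_m*0.000000 + p_d*0.000000] = 0.000000
  V(2,+2) = exp(-r*dt) * [p_u*0.000000 + p_m*0.000000 + p_d*0.000000] = 0.000000
  V(1,-1) = exp(-r*dt) * [p_u*0.020820 + p_m*0.134727 + p_d*0.303610] = 0.142564
  V(1,+0) = exp(-r*dt) * [p_u*0.000000 + p_m*0.020820 + p_d*0.134727] = 0.036127
  V(1,+1) = exp(-r*dt) * [p_u*0.000000 + p_m*0.000000 + p_d*0.020820] = 0.003466
  V(0,+0) = exp(-r*dt) * [p_u*0.003466 + p_m*0.036127 + p_d*0.142564] = 0.048066

Answer: Price = V(0,0) = 0.0481


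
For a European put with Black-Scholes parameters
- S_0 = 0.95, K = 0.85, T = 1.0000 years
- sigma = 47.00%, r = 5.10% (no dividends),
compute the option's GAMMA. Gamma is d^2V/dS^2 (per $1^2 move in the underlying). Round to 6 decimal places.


Answer: Gamma = 0.755092

Derivation:
d1 = 0.5801609258; d2 = 0.1101609258
phi(d1) = 0.3371484696; exp(-qT) = 1.0000000000; exp(-rT) = 0.9502786705
Gamma = exp(-qT) * phi(d1) / (S * sigma * sqrt(T)) = 1.0000000000 * 0.3371484696 / (0.9500 * 0.4700 * 1.0000000000) = 0.755092


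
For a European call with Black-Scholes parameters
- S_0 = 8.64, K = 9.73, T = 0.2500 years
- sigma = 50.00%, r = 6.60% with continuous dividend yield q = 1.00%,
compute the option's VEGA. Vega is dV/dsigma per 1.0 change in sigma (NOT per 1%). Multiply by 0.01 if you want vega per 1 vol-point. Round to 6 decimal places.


Answer: Vega = 1.646294

Derivation:
d1 = -0.2942452535; d2 = -0.5442452535
phi(d1) = 0.3820404951; exp(-qT) = 0.9975031224; exp(-rT) = 0.9836353794
Vega = S * exp(-qT) * phi(d1) * sqrt(T) = 8.6400 * 0.9975031224 * 0.3820404951 * 0.5000000000 = 1.646294


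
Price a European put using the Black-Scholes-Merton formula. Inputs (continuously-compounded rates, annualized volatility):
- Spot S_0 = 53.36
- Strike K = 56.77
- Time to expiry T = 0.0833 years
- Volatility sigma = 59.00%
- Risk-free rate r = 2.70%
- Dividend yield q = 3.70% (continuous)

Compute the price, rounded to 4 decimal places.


d1 = (ln(S/K) + (r - q + 0.5*sigma^2) * T) / (sigma * sqrt(T)) = -0.28353325
d2 = d1 - sigma * sqrt(T) = -0.45381751
exp(-rT) = 0.99775343; exp(-qT) = 0.99692264
P = K * exp(-rT) * N(-d2) - S_0 * exp(-qT) * N(-d1)
N(-d1) = 0.61161595; N(-d2) = 0.67501991
P = 56.7700 * 0.99775343 * 0.67501991 - 53.3600 * 0.99692264 * 0.61161595 = 5.6994

Answer: Price = 5.6994


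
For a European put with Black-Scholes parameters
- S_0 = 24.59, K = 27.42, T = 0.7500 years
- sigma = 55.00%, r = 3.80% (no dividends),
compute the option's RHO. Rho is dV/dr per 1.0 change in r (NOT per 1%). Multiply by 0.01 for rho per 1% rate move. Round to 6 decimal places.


d1 = 0.0692918622; d2 = -0.4070221099
phi(d1) = 0.3979856959; exp(-qT) = 1.0000000000; exp(-rT) = 0.9719022941
N(-d2) = 0.6580041253
Rho = -K*T*exp(-rT)*N(-d2) = -27.4200 * 0.7500 * 0.9719022941 * 0.6580041253 = -13.151641

Answer: Rho = -13.151641


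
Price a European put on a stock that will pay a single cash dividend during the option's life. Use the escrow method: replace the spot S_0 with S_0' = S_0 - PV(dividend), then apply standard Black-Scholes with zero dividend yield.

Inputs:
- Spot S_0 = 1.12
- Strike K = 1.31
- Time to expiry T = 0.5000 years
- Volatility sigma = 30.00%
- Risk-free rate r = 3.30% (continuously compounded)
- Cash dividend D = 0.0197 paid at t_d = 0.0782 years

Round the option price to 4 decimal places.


PV(D) = D * exp(-r * t_d) = 0.0197 * 0.99742273 = 0.01964923
S_0' = S_0 - PV(D) = 1.1200 - 0.01964923 = 1.10035077
d1 = (ln(S_0'/K) + (r + sigma^2/2)*T) / (sigma*sqrt(T)) = -0.63827288
d2 = d1 - sigma*sqrt(T) = -0.85040491
exp(-rT) = 0.98363538
N(-d1) = 0.73835197; N(-d2) = 0.80245000
P = K * exp(-rT) * N(-d2) - S_0' * N(-d1) = 1.3100 * 0.98363538 * 0.80245000 - 1.10035077 * 0.73835197 = 0.2216

Answer: Price = 0.2216


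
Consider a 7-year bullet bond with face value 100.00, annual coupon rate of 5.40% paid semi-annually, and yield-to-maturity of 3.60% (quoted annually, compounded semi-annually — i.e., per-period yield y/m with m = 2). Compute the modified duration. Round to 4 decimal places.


Answer: Modified duration = 5.8807

Derivation:
Coupon per period c = face * coupon_rate / m = 2.700000
Periods per year m = 2; per-period yield y/m = 0.018000
Number of cashflows N = 14
Cashflows (t years, CF_t, discount factor 1/(1+y/m)^(m*t), PV):
  t = 0.5000: CF_t = 2.700000, DF = 0.982318, PV = 2.652259
  t = 1.0000: CF_t = 2.700000, DF = 0.964949, PV = 2.605363
  t = 1.5000: CF_t = 2.700000, DF = 0.947887, PV = 2.559295
  t = 2.0000: CF_t = 2.700000, DF = 0.931127, PV = 2.514043
  t = 2.5000: CF_t = 2.700000, DF = 0.914663, PV = 2.469590
  t = 3.0000: CF_t = 2.700000, DF = 0.898490, PV = 2.425923
  t = 3.5000: CF_t = 2.700000, DF = 0.882603, PV = 2.383029
  t = 4.0000: CF_t = 2.700000, DF = 0.866997, PV = 2.340893
  t = 4.5000: CF_t = 2.700000, DF = 0.851667, PV = 2.299502
  t = 5.0000: CF_t = 2.700000, DF = 0.836608, PV = 2.258843
  t = 5.5000: CF_t = 2.700000, DF = 0.821816, PV = 2.218902
  t = 6.0000: CF_t = 2.700000, DF = 0.807285, PV = 2.179668
  t = 6.5000: CF_t = 2.700000, DF = 0.793010, PV = 2.141128
  t = 7.0000: CF_t = 102.700000, DF = 0.778989, PV = 80.002130
Price P = sum_t PV_t = 111.050569
First compute Macaulay numerator sum_t t * PV_t:
  t * PV_t at t = 0.5000: 1.326130
  t * PV_t at t = 1.0000: 2.605363
  t * PV_t at t = 1.5000: 3.838943
  t * PV_t at t = 2.0000: 5.028085
  t * PV_t at t = 2.5000: 6.173975
  t * PV_t at t = 3.0000: 7.277770
  t * PV_t at t = 3.5000: 8.340601
  t * PV_t at t = 4.0000: 9.363572
  t * PV_t at t = 4.5000: 10.347758
  t * PV_t at t = 5.0000: 11.294213
  t * PV_t at t = 5.5000: 12.203963
  t * PV_t at t = 6.0000: 13.078010
  t * PV_t at t = 6.5000: 13.917333
  t * PV_t at t = 7.0000: 560.014912
Macaulay duration D = 664.810630 / 111.050569 = 5.986558
Modified duration = D / (1 + y/m) = 5.986558 / (1 + 0.018000) = 5.880705


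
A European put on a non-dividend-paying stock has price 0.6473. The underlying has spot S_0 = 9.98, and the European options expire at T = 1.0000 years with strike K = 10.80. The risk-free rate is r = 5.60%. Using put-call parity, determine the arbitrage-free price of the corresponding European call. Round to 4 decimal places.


Answer: Call price = 0.4155

Derivation:
Put-call parity: C - P = S_0 * exp(-qT) - K * exp(-rT).
S_0 * exp(-qT) = 9.9800 * 1.00000000 = 9.98000000
K * exp(-rT) = 10.8000 * 0.94553914 = 10.21182267
C = P + S*exp(-qT) - K*exp(-rT)
C = 0.6473 + 9.98000000 - 10.21182267 = 0.4155


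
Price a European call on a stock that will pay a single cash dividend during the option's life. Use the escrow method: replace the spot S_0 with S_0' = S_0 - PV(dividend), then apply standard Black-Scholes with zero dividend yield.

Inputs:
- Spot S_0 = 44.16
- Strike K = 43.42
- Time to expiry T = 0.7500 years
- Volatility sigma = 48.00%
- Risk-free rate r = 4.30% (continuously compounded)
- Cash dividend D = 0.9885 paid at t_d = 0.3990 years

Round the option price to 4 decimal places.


PV(D) = D * exp(-r * t_d) = 0.9885 * 0.98298934 = 0.97168497
S_0' = S_0 - PV(D) = 44.1600 - 0.97168497 = 43.18831503
d1 = (ln(S_0'/K) + (r + sigma^2/2)*T) / (sigma*sqrt(T)) = 0.27255698
d2 = d1 - sigma*sqrt(T) = -0.14313521
exp(-rT) = 0.96826449
N(d1) = 0.60740311; N(d2) = 0.44309170
C = S_0' * N(d1) - K * exp(-rT) * N(d2) = 43.18831503 * 0.60740311 - 43.4200 * 0.96826449 * 0.44309170 = 7.6042

Answer: Price = 7.6042


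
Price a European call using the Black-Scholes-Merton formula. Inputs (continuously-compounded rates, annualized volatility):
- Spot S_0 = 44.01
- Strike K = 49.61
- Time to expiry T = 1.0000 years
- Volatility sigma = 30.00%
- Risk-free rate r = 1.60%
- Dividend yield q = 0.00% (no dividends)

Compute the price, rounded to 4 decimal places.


Answer: Price = 3.4532

Derivation:
d1 = (ln(S/K) + (r - q + 0.5*sigma^2) * T) / (sigma * sqrt(T)) = -0.19591848
d2 = d1 - sigma * sqrt(T) = -0.49591848
exp(-rT) = 0.98412732; exp(-qT) = 1.00000000
C = S_0 * exp(-qT) * N(d1) - K * exp(-rT) * N(d2)
N(d1) = 0.42233698; N(d2) = 0.30997596
C = 44.0100 * 1.00000000 * 0.42233698 - 49.6100 * 0.98412732 * 0.30997596 = 3.4532


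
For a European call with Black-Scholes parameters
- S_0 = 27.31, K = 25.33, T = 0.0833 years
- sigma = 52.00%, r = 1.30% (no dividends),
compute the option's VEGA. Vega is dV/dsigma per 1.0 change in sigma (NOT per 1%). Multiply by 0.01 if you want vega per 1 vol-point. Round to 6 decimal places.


Answer: Vega = 2.651920

Derivation:
d1 = 0.5837414818; d2 = 0.4336604371
phi(d1) = 0.3364466817; exp(-qT) = 1.0000000000; exp(-rT) = 0.9989176861
Vega = S * exp(-qT) * phi(d1) * sqrt(T) = 27.3100 * 1.0000000000 * 0.3364466817 * 0.2886173938 = 2.651920


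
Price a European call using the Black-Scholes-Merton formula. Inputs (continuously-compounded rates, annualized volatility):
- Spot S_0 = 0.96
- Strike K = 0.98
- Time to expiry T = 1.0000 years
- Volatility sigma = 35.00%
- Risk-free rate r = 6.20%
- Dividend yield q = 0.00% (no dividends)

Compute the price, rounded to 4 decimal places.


d1 = (ln(S/K) + (r - q + 0.5*sigma^2) * T) / (sigma * sqrt(T)) = 0.29323061
d2 = d1 - sigma * sqrt(T) = -0.05676939
exp(-rT) = 0.93988289; exp(-qT) = 1.00000000
C = S_0 * exp(-qT) * N(d1) - K * exp(-rT) * N(d2)
N(d1) = 0.61532705; N(d2) = 0.47736445
C = 0.9600 * 1.00000000 * 0.61532705 - 0.9800 * 0.93988289 * 0.47736445 = 0.1510

Answer: Price = 0.1510


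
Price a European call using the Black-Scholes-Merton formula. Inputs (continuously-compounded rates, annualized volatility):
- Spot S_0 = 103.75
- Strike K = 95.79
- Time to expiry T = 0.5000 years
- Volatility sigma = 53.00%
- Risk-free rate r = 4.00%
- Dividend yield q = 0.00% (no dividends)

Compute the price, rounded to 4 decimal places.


Answer: Price = 20.1287

Derivation:
d1 = (ln(S/K) + (r - q + 0.5*sigma^2) * T) / (sigma * sqrt(T)) = 0.45375139
d2 = d1 - sigma * sqrt(T) = 0.07898480
exp(-rT) = 0.98019867; exp(-qT) = 1.00000000
C = S_0 * exp(-qT) * N(d1) - K * exp(-rT) * N(d2)
N(d1) = 0.67499611; N(d2) = 0.53147764
C = 103.7500 * 1.00000000 * 0.67499611 - 95.7900 * 0.98019867 * 0.53147764 = 20.1287


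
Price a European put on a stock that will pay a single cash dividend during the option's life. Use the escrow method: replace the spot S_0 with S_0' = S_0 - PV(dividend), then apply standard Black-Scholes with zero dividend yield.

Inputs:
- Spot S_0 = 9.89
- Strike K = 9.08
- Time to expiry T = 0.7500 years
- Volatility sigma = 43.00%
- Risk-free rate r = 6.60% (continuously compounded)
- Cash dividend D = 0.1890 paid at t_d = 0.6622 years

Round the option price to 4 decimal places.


PV(D) = D * exp(-r * t_d) = 0.1890 * 0.95723611 = 0.18091762
S_0' = S_0 - PV(D) = 9.8900 - 0.18091762 = 9.70908238
d1 = (ln(S_0'/K) + (r + sigma^2/2)*T) / (sigma*sqrt(T)) = 0.49900540
d2 = d1 - sigma*sqrt(T) = 0.12661448
exp(-rT) = 0.95170516
N(-d1) = 0.30888779; N(-d2) = 0.44962277
P = K * exp(-rT) * N(-d2) - S_0' * N(-d1) = 9.0800 * 0.95170516 * 0.44962277 - 9.70908238 * 0.30888779 = 0.8864

Answer: Price = 0.8864


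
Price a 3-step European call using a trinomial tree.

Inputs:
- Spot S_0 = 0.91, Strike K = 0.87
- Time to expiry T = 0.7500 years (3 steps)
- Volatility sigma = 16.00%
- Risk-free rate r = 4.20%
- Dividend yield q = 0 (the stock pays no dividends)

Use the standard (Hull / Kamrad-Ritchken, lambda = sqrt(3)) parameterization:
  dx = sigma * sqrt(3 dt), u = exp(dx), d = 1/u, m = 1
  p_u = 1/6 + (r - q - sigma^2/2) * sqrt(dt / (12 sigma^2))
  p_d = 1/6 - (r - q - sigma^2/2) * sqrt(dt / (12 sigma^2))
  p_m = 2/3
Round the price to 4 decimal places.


dt = T/N = 0.250000; dx = sigma*sqrt(3*dt) = 0.138564
u = exp(dx) = 1.148623; d = 1/u = 0.870607
p_u = 0.193008, p_m = 0.666667, p_d = 0.140325
Discount per step: exp(-r*dt) = 0.989555
Stock lattice S(k, j) with j the centered position index:
  k=0: S(0,+0) = 0.9100
  k=1: S(1,-1) = 0.7923; S(1,+0) = 0.9100; S(1,+1) = 1.0452
  k=2: S(2,-2) = 0.6897; S(2,-1) = 0.7923; S(2,+0) = 0.9100; S(2,+1) = 1.0452; S(2,+2) = 1.2006
  k=3: S(3,-3) = 0.6005; S(3,-2) = 0.6897; S(3,-1) = 0.7923; S(3,+0) = 0.9100; S(3,+1) = 1.0452; S(3,+2) = 1.2006; S(3,+3) = 1.3790
Terminal payoffs V(N, j) = max(S_T - K, 0):
  V(3,-3) = 0.000000; V(3,-2) = 0.000000; V(3,-1) = 0.000000; V(3,+0) = 0.040000; V(3,+1) = 0.175247; V(3,+2) = 0.330595; V(3,+3) = 0.509032
Backward induction: V(k, j) = exp(-r*dt) * [p_u * V(k+1, j+1) + p_m * V(k+1, j) + p_d * V(k+1, j-1)]
  V(2,-2) = exp(-r*dt) * [p_u*0.000000 + p_m*0.000000 + p_d*0.000000] = 0.000000
  V(2,-1) = exp(-r*dt) * [p_u*0.040000 + p_m*0.000000 + p_d*0.000000] = 0.007640
  V(2,+0) = exp(-r*dt) * [p_u*0.175247 + p_m*0.040000 + p_d*0.000000] = 0.059859
  V(2,+1) = exp(-r*dt) * [p_u*0.330595 + p_m*0.175247 + p_d*0.040000] = 0.184307
  V(2,+2) = exp(-r*dt) * [p_u*0.509032 + p_m*0.330595 + p_d*0.175247] = 0.339651
  V(1,-1) = exp(-r*dt) * [p_u*0.059859 + p_m*0.007640 + p_d*0.000000] = 0.016473
  V(1,+0) = exp(-r*dt) * [p_u*0.184307 + p_m*0.059859 + p_d*0.007640] = 0.075751
  V(1,+1) = exp(-r*dt) * [p_u*0.339651 + p_m*0.184307 + p_d*0.059859] = 0.194770
  V(0,+0) = exp(-r*dt) * [p_u*0.194770 + p_m*0.075751 + p_d*0.016473] = 0.089460

Answer: Price = V(0,0) = 0.0895


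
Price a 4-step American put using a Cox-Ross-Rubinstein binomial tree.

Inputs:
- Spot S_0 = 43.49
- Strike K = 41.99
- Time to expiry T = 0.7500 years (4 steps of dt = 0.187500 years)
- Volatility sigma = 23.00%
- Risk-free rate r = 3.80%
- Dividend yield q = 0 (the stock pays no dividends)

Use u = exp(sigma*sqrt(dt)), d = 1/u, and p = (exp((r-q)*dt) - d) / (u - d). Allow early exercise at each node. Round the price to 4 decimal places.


dt = T/N = 0.187500
u = exp(sigma*sqrt(dt)) = 1.104721; d = 1/u = 0.905206
p = (exp((r-q)*dt) - d) / (u - d) = 0.510961
Discount per step: exp(-r*dt) = 0.992900
Stock lattice S(k, i) with i counting down-moves:
  k=0: S(0,0) = 43.4900
  k=1: S(1,0) = 48.0443; S(1,1) = 39.3674
  k=2: S(2,0) = 53.0756; S(2,1) = 43.4900; S(2,2) = 35.6356
  k=3: S(3,0) = 58.6337; S(3,1) = 48.0443; S(3,2) = 39.3674; S(3,3) = 32.2576
  k=4: S(4,0) = 64.7739; S(4,1) = 53.0756; S(4,2) = 43.4900; S(4,3) = 35.6356; S(4,4) = 29.1997
Terminal payoffs V(N, i) = max(K - S_T, 0):
  V(4,0) = 0.000000; V(4,1) = 0.000000; V(4,2) = 0.000000; V(4,3) = 6.354398; V(4,4) = 12.790274
Backward induction: V(k, i) = exp(-r*dt) * [p * V(k+1, i) + (1-p) * V(k+1, i+1)]; then take max(V_cont, immediate exercise) for American.
  V(3,0) = exp(-r*dt) * [p*0.000000 + (1-p)*0.000000] = 0.000000; exercise = 0.000000; V(3,0) = max -> 0.000000
  V(3,1) = exp(-r*dt) * [p*0.000000 + (1-p)*0.000000] = 0.000000; exercise = 0.000000; V(3,1) = max -> 0.000000
  V(3,2) = exp(-r*dt) * [p*0.000000 + (1-p)*6.354398] = 3.085483; exercise = 2.622598; V(3,2) = max -> 3.085483
  V(3,3) = exp(-r*dt) * [p*6.354398 + (1-p)*12.790274] = 9.434330; exercise = 9.732446; V(3,3) = max -> 9.732446
  V(2,0) = exp(-r*dt) * [p*0.000000 + (1-p)*0.000000] = 0.000000; exercise = 0.000000; V(2,0) = max -> 0.000000
  V(2,1) = exp(-r*dt) * [p*0.000000 + (1-p)*3.085483] = 1.498208; exercise = 0.000000; V(2,1) = max -> 1.498208
  V(2,2) = exp(-r*dt) * [p*3.085483 + (1-p)*9.732446] = 6.291120; exercise = 6.354398; V(2,2) = max -> 6.354398
  V(1,0) = exp(-r*dt) * [p*0.000000 + (1-p)*1.498208] = 0.727480; exercise = 0.000000; V(1,0) = max -> 0.727480
  V(1,1) = exp(-r*dt) * [p*1.498208 + (1-p)*6.354398] = 3.845575; exercise = 2.622598; V(1,1) = max -> 3.845575
  V(0,0) = exp(-r*dt) * [p*0.727480 + (1-p)*3.845575] = 2.236358; exercise = 0.000000; V(0,0) = max -> 2.236358

Answer: Price = V(0,0) = 2.2364
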